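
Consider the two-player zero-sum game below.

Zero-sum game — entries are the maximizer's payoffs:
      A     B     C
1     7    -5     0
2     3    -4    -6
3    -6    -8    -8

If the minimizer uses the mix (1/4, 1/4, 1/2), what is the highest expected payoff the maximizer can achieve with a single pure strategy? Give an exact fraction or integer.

1: (7)·(1/4) + (-5)·(1/4) + (0)·(1/2) = 1/2.
2: (3)·(1/4) + (-4)·(1/4) + (-6)·(1/2) = -13/4.
3: (-6)·(1/4) + (-8)·(1/4) + (-8)·(1/2) = -15/2.
The best pure response is 1 with expected payoff 1/2.

1/2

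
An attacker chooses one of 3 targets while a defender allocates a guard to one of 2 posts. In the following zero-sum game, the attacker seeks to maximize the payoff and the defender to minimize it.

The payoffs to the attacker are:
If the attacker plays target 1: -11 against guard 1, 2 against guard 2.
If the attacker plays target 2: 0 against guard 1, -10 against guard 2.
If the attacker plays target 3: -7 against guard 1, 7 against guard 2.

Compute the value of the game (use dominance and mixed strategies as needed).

-35/12

Row target 1 is strictly dominated by row target 3, so the attacker never plays it.
The remaining 2×2 game on (target 2, target 3) × (guard 1, guard 2) has no saddle point. Let the attacker play target 2 with probability p; indifference gives −7(1−p) = −10p + 7(1−p), so p = 7/12.
Similarly the defender's optimal q on guard 1 is 17/24, and the value is 0·(17/24) + (-10)·(7/24) = -35/12.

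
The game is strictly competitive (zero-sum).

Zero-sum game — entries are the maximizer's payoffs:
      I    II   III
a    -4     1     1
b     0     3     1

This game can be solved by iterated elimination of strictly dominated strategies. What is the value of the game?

0

Column II is strictly dominated by I for the minimizer (-4<1, 0<3); eliminate II.
Column III is strictly dominated by I for the minimizer (-4<1, 0<1); eliminate III.
Row a is strictly dominated by row b (0>-4); eliminate a.
Only (b, I) remains, with payoff 0.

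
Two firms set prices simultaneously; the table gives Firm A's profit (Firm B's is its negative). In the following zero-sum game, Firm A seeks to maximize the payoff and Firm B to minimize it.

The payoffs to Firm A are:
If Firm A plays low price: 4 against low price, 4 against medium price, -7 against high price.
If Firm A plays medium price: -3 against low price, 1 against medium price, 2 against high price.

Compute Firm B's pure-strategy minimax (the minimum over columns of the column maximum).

2

The worst case (largest entry) in each column is low price: 4, medium price: 4, high price: 2.
The best (smallest) of these is 2.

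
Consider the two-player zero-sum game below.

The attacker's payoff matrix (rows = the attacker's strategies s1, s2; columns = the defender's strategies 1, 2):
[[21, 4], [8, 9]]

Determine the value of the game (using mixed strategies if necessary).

Row minima are 4 and 8, so the attacker's maximin is 8; column maxima are 21 and 9, so the defender's minimax is 9. These differ, so the equilibrium is in mixed strategies.
Let the attacker play s1 with probability p. The defender is indifferent when 21p + 8(1−p) = 4p + 9(1−p), giving p = 1/18.
Let the defender play 1 with probability q. The attacker is indifferent when 21q + 4(1−q) = 8q + 9(1−q), giving q = 5/18.
The value is 21·(5/18) + (4)·(13/18) = 157/18.

157/18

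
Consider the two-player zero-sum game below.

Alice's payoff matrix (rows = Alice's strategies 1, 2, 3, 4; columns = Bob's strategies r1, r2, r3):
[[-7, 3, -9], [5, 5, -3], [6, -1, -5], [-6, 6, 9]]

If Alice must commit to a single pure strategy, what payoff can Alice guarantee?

-3

The worst-case payoff for each row is 1: -9, 2: -3, 3: -5, 4: -6.
The best of these is -3.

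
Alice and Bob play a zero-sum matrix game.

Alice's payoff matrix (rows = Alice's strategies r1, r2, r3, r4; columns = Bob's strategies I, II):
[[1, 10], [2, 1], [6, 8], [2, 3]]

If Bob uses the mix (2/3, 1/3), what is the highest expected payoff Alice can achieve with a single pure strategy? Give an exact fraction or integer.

20/3

r1: (1)·(2/3) + (10)·(1/3) = 4.
r2: (2)·(2/3) + (1)·(1/3) = 5/3.
r3: (6)·(2/3) + (8)·(1/3) = 20/3.
r4: (2)·(2/3) + (3)·(1/3) = 7/3.
The best pure response is r3 with expected payoff 20/3.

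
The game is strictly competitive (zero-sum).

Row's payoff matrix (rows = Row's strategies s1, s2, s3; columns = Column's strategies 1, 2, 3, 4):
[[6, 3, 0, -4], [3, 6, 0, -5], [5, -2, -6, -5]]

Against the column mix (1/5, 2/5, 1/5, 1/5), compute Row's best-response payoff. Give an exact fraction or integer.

s1: (6)·(1/5) + (3)·(2/5) + (0)·(1/5) + (-4)·(1/5) = 8/5.
s2: (3)·(1/5) + (6)·(2/5) + (0)·(1/5) + (-5)·(1/5) = 2.
s3: (5)·(1/5) + (-2)·(2/5) + (-6)·(1/5) + (-5)·(1/5) = -2.
The best pure response is s2 with expected payoff 2.

2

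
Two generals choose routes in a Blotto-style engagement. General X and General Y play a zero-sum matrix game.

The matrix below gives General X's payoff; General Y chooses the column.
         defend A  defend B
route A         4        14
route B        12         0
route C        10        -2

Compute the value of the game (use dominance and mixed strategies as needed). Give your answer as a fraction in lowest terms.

Row route C is strictly dominated by row route B, so General X never plays it.
The remaining 2×2 game on (route A, route B) × (defend A, defend B) has no saddle point. Let General X play route A with probability p; indifference gives 4p + 12(1−p) = 14p, so p = 6/11.
Similarly General Y's optimal q on defend A is 7/11, and the value is 4·(7/11) + (14)·(4/11) = 84/11.

84/11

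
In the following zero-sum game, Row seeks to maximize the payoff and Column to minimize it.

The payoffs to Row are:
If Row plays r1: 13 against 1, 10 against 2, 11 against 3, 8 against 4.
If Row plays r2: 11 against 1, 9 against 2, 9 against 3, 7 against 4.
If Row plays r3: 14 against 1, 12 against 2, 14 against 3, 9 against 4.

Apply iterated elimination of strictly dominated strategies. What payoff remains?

Row r1 is strictly dominated by row r3 (14>13, 12>10, 14>11, 9>8); eliminate r1.
Row r2 is strictly dominated by row r3 (14>11, 12>9, 14>9, 9>7); eliminate r2.
Column 3 is strictly dominated by 2 for Column (12<14); eliminate 3.
Column 1 is strictly dominated by 2 for Column (12<14); eliminate 1.
Column 2 is strictly dominated by 4 for Column (9<12); eliminate 2.
Only (r3, 4) remains, with payoff 9.

9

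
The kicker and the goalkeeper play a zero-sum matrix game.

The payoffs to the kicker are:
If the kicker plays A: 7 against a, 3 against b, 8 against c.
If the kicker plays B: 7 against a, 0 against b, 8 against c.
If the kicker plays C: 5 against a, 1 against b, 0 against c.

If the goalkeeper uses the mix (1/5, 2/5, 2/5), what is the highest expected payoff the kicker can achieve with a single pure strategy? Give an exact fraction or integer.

29/5

A: (7)·(1/5) + (3)·(2/5) + (8)·(2/5) = 29/5.
B: (7)·(1/5) + (0)·(2/5) + (8)·(2/5) = 23/5.
C: (5)·(1/5) + (1)·(2/5) + (0)·(2/5) = 7/5.
The best pure response is A with expected payoff 29/5.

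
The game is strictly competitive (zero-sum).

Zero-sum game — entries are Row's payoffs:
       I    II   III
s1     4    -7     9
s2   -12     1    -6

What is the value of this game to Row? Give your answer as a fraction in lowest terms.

Column III is strictly dominated by I for Column (it gives Row more in every row).
The remaining 2×2 game on (s1, s2) × (I, II) has no saddle point. Let Row play s1 with probability p; indifference gives 4p − 12(1−p) = −7p + (1−p), so p = 13/24.
Similarly Column's optimal q on I is 1/3, and the value is 4·(1/3) + (-7)·(2/3) = -10/3.

-10/3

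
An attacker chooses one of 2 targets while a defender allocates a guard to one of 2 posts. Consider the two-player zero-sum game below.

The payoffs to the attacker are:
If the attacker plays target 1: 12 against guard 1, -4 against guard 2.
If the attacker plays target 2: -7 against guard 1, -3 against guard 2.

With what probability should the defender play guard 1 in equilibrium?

1/20

Row minima are -4 and -7, so the attacker's maximin is -4; column maxima are 12 and -3, so the defender's minimax is -3. These differ, so the equilibrium is in mixed strategies.
Let the defender play guard 1 with probability q. The attacker is indifferent when 12q − 4(1−q) = −7q − 3(1−q), giving q = 1/20.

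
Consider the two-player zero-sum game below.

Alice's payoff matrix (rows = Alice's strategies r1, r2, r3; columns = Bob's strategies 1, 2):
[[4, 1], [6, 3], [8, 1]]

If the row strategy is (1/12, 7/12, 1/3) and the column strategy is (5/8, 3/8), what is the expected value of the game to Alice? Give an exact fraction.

39/8

Against (5/8, 3/8), each row's expected payoff is r1: 23/8; r2: 39/8; r3: 43/8.
Taking the (1/12, 7/12, 1/3)-weighted average: (1/12)·(23/8) + (7/12)·(39/8) + (1/3)·(43/8) = 39/8.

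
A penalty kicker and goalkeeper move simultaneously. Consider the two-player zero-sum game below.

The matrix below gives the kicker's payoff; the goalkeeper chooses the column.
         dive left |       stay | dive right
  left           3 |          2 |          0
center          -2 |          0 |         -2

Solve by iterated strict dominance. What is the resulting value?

0

Column stay is strictly dominated by dive right for the goalkeeper (0<2, -2<0); eliminate stay.
Row center is strictly dominated by row left (3>-2, 0>-2); eliminate center.
Column dive left is strictly dominated by dive right for the goalkeeper (0<3); eliminate dive left.
Only (left, dive right) remains, with payoff 0.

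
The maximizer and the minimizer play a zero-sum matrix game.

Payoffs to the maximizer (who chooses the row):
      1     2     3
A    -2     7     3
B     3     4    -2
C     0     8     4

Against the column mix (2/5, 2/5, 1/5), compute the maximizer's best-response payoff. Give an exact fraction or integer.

4

A: (-2)·(2/5) + (7)·(2/5) + (3)·(1/5) = 13/5.
B: (3)·(2/5) + (4)·(2/5) + (-2)·(1/5) = 12/5.
C: (0)·(2/5) + (8)·(2/5) + (4)·(1/5) = 4.
The best pure response is C with expected payoff 4.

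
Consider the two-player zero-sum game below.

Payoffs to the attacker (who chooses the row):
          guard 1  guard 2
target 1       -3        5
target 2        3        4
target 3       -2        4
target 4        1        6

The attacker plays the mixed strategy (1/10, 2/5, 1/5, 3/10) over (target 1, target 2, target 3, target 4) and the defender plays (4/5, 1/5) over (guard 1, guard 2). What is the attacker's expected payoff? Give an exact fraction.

Against (4/5, 1/5), each row's expected payoff is target 1: -7/5; target 2: 16/5; target 3: -4/5; target 4: 2.
Taking the (1/10, 2/5, 1/5, 3/10)-weighted average: (1/10)·(-7/5) + (2/5)·(16/5) + (1/5)·(-4/5) + (3/10)·(2) = 79/50.

79/50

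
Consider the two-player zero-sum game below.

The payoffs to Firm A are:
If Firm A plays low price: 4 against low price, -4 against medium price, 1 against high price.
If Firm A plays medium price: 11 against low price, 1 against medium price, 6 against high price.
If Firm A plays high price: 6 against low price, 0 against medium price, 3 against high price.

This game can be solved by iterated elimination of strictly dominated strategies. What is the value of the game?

Column low price is strictly dominated by medium price for Firm B (-4<4, 1<11, 0<6); eliminate low price.
Column high price is strictly dominated by medium price for Firm B (-4<1, 1<6, 0<3); eliminate high price.
Row low price is strictly dominated by row medium price (1>-4); eliminate low price.
Row high price is strictly dominated by row medium price (1>0); eliminate high price.
Only (medium price, medium price) remains, with payoff 1.

1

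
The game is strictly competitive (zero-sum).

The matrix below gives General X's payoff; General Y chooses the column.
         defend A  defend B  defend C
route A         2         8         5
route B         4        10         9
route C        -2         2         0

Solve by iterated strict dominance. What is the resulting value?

4

Row route C is strictly dominated by row route A (2>-2, 8>2, 5>0); eliminate route C.
Row route A is strictly dominated by row route B (4>2, 10>8, 9>5); eliminate route A.
Column defend B is strictly dominated by defend A for General Y (4<10); eliminate defend B.
Column defend C is strictly dominated by defend A for General Y (4<9); eliminate defend C.
Only (route B, defend A) remains, with payoff 4.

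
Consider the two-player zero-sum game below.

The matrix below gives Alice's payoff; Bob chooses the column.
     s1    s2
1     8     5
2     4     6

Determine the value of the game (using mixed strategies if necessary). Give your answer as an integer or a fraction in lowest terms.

28/5

Row minima are 5 and 4, so Alice's maximin is 5; column maxima are 8 and 6, so Bob's minimax is 6. These differ, so the equilibrium is in mixed strategies.
Let Alice play 1 with probability p. Bob is indifferent when 8p + 4(1−p) = 5p + 6(1−p), giving p = 2/5.
Let Bob play s1 with probability q. Alice is indifferent when 8q + 5(1−q) = 4q + 6(1−q), giving q = 1/5.
The value is 8·(1/5) + (5)·(4/5) = 28/5.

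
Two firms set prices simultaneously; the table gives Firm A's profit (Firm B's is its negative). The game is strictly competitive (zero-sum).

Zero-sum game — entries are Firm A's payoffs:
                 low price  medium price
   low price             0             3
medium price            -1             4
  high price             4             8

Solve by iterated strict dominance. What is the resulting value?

Column medium price is strictly dominated by low price for Firm B (0<3, -1<4, 4<8); eliminate medium price.
Row low price is strictly dominated by row high price (4>0); eliminate low price.
Row medium price is strictly dominated by row high price (4>-1); eliminate medium price.
Only (high price, low price) remains, with payoff 4.

4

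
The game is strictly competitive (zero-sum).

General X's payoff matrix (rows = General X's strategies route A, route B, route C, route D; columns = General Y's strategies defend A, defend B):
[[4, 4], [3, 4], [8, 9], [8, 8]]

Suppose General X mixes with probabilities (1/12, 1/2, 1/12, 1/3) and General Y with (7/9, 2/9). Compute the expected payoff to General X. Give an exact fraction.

143/27

Against (7/9, 2/9), each row's expected payoff is route A: 4; route B: 29/9; route C: 74/9; route D: 8.
Taking the (1/12, 1/2, 1/12, 1/3)-weighted average: (1/12)·(4) + (1/2)·(29/9) + (1/12)·(74/9) + (1/3)·(8) = 143/27.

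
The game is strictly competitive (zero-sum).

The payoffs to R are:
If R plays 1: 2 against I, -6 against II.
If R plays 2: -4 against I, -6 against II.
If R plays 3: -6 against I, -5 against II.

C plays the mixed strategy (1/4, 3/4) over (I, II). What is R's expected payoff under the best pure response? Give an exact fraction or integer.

-4

1: (2)·(1/4) + (-6)·(3/4) = -4.
2: (-4)·(1/4) + (-6)·(3/4) = -11/2.
3: (-6)·(1/4) + (-5)·(3/4) = -21/4.
The best pure response is 1 with expected payoff -4.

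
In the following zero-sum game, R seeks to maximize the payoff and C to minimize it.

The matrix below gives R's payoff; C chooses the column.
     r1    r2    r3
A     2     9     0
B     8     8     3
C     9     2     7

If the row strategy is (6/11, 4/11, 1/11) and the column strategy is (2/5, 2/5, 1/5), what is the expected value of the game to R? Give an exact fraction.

301/55

Against (2/5, 2/5, 1/5), each row's expected payoff is A: 22/5; B: 7; C: 29/5.
Taking the (6/11, 4/11, 1/11)-weighted average: (6/11)·(22/5) + (4/11)·(7) + (1/11)·(29/5) = 301/55.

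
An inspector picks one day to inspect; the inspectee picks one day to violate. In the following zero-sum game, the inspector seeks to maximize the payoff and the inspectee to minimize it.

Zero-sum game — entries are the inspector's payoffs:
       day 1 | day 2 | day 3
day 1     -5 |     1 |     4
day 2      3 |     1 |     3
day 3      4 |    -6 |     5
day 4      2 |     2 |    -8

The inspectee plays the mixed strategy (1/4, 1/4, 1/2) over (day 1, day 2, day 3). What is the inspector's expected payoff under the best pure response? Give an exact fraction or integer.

5/2

day 1: (-5)·(1/4) + (1)·(1/4) + (4)·(1/2) = 1.
day 2: (3)·(1/4) + (1)·(1/4) + (3)·(1/2) = 5/2.
day 3: (4)·(1/4) + (-6)·(1/4) + (5)·(1/2) = 2.
day 4: (2)·(1/4) + (2)·(1/4) + (-8)·(1/2) = -3.
The best pure response is day 2 with expected payoff 5/2.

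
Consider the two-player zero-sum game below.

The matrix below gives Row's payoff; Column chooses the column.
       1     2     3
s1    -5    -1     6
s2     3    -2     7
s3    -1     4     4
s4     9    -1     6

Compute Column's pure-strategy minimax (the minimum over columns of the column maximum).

4

The worst case (largest entry) in each column is 1: 9, 2: 4, 3: 7.
The best (smallest) of these is 4.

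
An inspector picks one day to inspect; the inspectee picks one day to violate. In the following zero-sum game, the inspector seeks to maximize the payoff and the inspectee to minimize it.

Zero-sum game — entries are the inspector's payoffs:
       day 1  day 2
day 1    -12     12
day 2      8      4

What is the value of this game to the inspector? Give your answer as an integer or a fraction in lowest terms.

Row minima are -12 and 4, so the inspector's maximin is 4; column maxima are 8 and 12, so the inspectee's minimax is 8. These differ, so the equilibrium is in mixed strategies.
Let the inspector play day 1 with probability p. The inspectee is indifferent when −12p + 8(1−p) = 12p + 4(1−p), giving p = 1/7.
Let the inspectee play day 1 with probability q. The inspector is indifferent when −12q + 12(1−q) = 8q + 4(1−q), giving q = 2/7.
The value is -12·(2/7) + (12)·(5/7) = 36/7.

36/7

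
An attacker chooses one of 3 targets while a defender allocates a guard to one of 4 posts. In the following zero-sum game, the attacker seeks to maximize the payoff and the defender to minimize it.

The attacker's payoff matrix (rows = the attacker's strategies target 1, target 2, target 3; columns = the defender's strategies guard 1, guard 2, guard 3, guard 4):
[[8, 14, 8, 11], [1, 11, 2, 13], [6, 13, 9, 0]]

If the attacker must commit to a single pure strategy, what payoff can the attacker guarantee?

8

The worst-case payoff for each row is target 1: 8, target 2: 1, target 3: 0.
The best of these is 8.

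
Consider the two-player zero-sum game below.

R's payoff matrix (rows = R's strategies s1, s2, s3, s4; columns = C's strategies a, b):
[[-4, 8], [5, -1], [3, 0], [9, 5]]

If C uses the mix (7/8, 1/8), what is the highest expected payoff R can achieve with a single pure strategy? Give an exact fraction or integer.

17/2

s1: (-4)·(7/8) + (8)·(1/8) = -5/2.
s2: (5)·(7/8) + (-1)·(1/8) = 17/4.
s3: (3)·(7/8) + (0)·(1/8) = 21/8.
s4: (9)·(7/8) + (5)·(1/8) = 17/2.
The best pure response is s4 with expected payoff 17/2.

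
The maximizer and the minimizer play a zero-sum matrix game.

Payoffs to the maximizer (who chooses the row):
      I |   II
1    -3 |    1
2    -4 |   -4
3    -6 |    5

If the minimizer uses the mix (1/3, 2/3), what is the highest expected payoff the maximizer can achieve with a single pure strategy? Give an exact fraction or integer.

4/3

1: (-3)·(1/3) + (1)·(2/3) = -1/3.
2: (-4)·(1/3) + (-4)·(2/3) = -4.
3: (-6)·(1/3) + (5)·(2/3) = 4/3.
The best pure response is 3 with expected payoff 4/3.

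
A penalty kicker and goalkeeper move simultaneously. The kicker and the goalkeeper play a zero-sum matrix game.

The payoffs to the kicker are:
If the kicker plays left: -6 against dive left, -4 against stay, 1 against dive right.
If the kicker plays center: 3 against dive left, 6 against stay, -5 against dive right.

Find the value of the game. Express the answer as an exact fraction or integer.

Column stay is strictly dominated by dive left for the goalkeeper (it gives the kicker more in every row).
The remaining 2×2 game on (left, center) × (dive left, dive right) has no saddle point. Let the kicker play left with probability p; indifference gives −6p + 3(1−p) = p − 5(1−p), so p = 8/15.
Similarly the goalkeeper's optimal q on dive left is 2/5, and the value is -6·(2/5) + (1)·(3/5) = -9/5.

-9/5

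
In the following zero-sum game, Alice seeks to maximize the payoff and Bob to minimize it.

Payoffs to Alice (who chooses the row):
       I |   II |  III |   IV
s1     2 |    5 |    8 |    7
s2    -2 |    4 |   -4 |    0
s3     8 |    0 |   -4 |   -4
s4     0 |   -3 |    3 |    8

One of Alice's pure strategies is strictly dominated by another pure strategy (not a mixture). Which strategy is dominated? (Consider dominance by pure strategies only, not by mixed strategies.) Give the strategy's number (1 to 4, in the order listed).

Compare s2 with s1: 2 > -2, 5 > 4, 8 > -4, 7 > 0.
So s1 strictly dominates s2 for Alice; s2 is strictly dominated.

2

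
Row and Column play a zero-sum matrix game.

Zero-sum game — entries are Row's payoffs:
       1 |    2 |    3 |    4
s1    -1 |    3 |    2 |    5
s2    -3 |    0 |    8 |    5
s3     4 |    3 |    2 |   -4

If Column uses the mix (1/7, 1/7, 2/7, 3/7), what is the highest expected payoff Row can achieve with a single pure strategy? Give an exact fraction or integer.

s1: (-1)·(1/7) + (3)·(1/7) + (2)·(2/7) + (5)·(3/7) = 3.
s2: (-3)·(1/7) + (0)·(1/7) + (8)·(2/7) + (5)·(3/7) = 4.
s3: (4)·(1/7) + (3)·(1/7) + (2)·(2/7) + (-4)·(3/7) = -1/7.
The best pure response is s2 with expected payoff 4.

4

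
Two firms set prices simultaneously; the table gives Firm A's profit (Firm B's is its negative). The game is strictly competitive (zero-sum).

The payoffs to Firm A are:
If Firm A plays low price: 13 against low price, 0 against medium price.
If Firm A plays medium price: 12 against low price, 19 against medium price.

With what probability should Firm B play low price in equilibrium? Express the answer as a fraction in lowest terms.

19/20

Row minima are 0 and 12, so Firm A's maximin is 12; column maxima are 13 and 19, so Firm B's minimax is 13. These differ, so the equilibrium is in mixed strategies.
Let Firm B play low price with probability q. Firm A is indifferent when 13q = 12q + 19(1−q), giving q = 19/20.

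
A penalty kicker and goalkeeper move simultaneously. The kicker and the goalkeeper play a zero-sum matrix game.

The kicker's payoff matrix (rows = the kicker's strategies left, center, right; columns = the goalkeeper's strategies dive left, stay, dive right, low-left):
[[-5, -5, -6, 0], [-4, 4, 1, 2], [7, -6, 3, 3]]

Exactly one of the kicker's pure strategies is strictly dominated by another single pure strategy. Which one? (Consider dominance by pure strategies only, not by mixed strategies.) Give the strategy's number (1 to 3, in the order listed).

Compare left with center: -4 > -5, 4 > -5, 1 > -6, 2 > 0.
So center strictly dominates left for the kicker; left is strictly dominated.

1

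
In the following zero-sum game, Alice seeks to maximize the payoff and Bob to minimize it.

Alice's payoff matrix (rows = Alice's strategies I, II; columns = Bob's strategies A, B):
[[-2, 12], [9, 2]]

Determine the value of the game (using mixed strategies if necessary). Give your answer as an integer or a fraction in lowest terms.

Row minima are -2 and 2, so Alice's maximin is 2; column maxima are 9 and 12, so Bob's minimax is 9. These differ, so the equilibrium is in mixed strategies.
Let Alice play I with probability p. Bob is indifferent when −2p + 9(1−p) = 12p + 2(1−p), giving p = 1/3.
Let Bob play A with probability q. Alice is indifferent when −2q + 12(1−q) = 9q + 2(1−q), giving q = 10/21.
The value is -2·(10/21) + (12)·(11/21) = 16/3.

16/3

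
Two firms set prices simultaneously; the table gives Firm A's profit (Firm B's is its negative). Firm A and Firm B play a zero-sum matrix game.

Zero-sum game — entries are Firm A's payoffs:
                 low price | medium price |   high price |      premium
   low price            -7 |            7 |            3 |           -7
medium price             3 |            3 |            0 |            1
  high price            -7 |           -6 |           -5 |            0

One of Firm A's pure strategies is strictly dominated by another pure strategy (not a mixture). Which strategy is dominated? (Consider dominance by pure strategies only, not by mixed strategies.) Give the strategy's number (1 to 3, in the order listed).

3

Compare high price with medium price: 3 > -7, 3 > -6, 0 > -5, 1 > 0.
So medium price strictly dominates high price for Firm A; high price is strictly dominated.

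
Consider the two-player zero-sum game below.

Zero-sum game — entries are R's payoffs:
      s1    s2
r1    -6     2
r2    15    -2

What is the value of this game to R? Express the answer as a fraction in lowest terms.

Row minima are -6 and -2, so R's maximin is -2; column maxima are 15 and 2, so C's minimax is 2. These differ, so the equilibrium is in mixed strategies.
Let R play r1 with probability p. C is indifferent when −6p + 15(1−p) = 2p − 2(1−p), giving p = 17/25.
Let C play s1 with probability q. R is indifferent when −6q + 2(1−q) = 15q − 2(1−q), giving q = 4/25.
The value is -6·(4/25) + (2)·(21/25) = 18/25.

18/25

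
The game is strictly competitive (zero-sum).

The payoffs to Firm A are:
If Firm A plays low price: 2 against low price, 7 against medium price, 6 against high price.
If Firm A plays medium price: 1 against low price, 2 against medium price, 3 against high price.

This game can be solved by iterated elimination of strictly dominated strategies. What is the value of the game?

Column medium price is strictly dominated by low price for Firm B (2<7, 1<2); eliminate medium price.
Row medium price is strictly dominated by row low price (2>1, 6>3); eliminate medium price.
Column high price is strictly dominated by low price for Firm B (2<6); eliminate high price.
Only (low price, low price) remains, with payoff 2.

2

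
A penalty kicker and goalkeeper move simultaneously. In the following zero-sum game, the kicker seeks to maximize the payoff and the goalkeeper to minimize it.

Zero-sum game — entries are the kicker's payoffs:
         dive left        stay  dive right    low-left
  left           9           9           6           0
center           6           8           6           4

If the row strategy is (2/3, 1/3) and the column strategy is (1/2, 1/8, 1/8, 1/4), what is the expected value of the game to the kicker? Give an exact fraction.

Against (1/2, 1/8, 1/8, 1/4), each row's expected payoff is left: 51/8; center: 23/4.
Taking the (2/3, 1/3)-weighted average: (2/3)·(51/8) + (1/3)·(23/4) = 37/6.

37/6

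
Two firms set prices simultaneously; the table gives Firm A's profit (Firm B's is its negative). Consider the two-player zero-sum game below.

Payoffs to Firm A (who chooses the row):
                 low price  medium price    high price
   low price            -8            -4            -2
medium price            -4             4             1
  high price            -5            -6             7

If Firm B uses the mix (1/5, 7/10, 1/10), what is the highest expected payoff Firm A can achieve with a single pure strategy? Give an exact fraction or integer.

21/10

low price: (-8)·(1/5) + (-4)·(7/10) + (-2)·(1/10) = -23/5.
medium price: (-4)·(1/5) + (4)·(7/10) + (1)·(1/10) = 21/10.
high price: (-5)·(1/5) + (-6)·(7/10) + (7)·(1/10) = -9/2.
The best pure response is medium price with expected payoff 21/10.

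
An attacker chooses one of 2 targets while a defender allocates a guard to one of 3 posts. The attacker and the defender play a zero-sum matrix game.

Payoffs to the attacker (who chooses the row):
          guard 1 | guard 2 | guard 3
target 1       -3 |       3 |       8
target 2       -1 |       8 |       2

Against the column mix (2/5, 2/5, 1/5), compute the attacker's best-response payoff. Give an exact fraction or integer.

16/5

target 1: (-3)·(2/5) + (3)·(2/5) + (8)·(1/5) = 8/5.
target 2: (-1)·(2/5) + (8)·(2/5) + (2)·(1/5) = 16/5.
The best pure response is target 2 with expected payoff 16/5.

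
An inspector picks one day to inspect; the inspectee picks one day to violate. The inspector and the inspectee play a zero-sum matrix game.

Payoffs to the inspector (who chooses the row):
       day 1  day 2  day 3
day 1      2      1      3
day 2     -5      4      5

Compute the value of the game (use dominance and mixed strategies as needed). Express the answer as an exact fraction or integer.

Column day 3 is strictly dominated by day 2 for the inspectee (it gives the inspector more in every row).
The remaining 2×2 game on (day 1, day 2) × (day 1, day 2) has no saddle point. Let the inspector play day 1 with probability p; indifference gives 2p − 5(1−p) = p + 4(1−p), so p = 9/10.
Similarly the inspectee's optimal q on day 1 is 3/10, and the value is 2·(3/10) + (1)·(7/10) = 13/10.

13/10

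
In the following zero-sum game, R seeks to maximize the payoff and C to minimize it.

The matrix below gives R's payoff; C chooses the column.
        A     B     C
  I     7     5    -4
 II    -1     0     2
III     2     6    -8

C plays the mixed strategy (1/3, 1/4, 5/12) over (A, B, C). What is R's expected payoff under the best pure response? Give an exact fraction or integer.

23/12

I: (7)·(1/3) + (5)·(1/4) + (-4)·(5/12) = 23/12.
II: (-1)·(1/3) + (0)·(1/4) + (2)·(5/12) = 1/2.
III: (2)·(1/3) + (6)·(1/4) + (-8)·(5/12) = -7/6.
The best pure response is I with expected payoff 23/12.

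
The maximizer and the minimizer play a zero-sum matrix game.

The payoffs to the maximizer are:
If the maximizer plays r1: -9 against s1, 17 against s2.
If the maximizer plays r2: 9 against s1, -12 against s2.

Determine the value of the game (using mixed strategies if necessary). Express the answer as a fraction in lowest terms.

45/47

Row minima are -9 and -12, so the maximizer's maximin is -9; column maxima are 9 and 17, so the minimizer's minimax is 9. These differ, so the equilibrium is in mixed strategies.
Let the maximizer play r1 with probability p. The minimizer is indifferent when −9p + 9(1−p) = 17p − 12(1−p), giving p = 21/47.
Let the minimizer play s1 with probability q. The maximizer is indifferent when −9q + 17(1−q) = 9q − 12(1−q), giving q = 29/47.
The value is -9·(29/47) + (17)·(18/47) = 45/47.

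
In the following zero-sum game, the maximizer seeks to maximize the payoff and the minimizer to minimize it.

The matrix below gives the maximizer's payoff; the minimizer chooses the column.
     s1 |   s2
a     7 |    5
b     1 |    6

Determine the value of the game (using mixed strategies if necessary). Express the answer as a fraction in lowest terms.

Row minima are 5 and 1, so the maximizer's maximin is 5; column maxima are 7 and 6, so the minimizer's minimax is 6. These differ, so the equilibrium is in mixed strategies.
Let the maximizer play a with probability p. The minimizer is indifferent when 7p + (1−p) = 5p + 6(1−p), giving p = 5/7.
Let the minimizer play s1 with probability q. The maximizer is indifferent when 7q + 5(1−q) = q + 6(1−q), giving q = 1/7.
The value is 7·(1/7) + (5)·(6/7) = 37/7.

37/7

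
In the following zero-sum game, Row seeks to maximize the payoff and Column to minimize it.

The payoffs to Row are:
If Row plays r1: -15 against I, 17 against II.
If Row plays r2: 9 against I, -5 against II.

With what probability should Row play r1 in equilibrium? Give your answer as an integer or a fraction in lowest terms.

7/23

Row minima are -15 and -5, so Row's maximin is -5; column maxima are 9 and 17, so Column's minimax is 9. These differ, so the equilibrium is in mixed strategies.
Let Row play r1 with probability p. Column is indifferent when −15p + 9(1−p) = 17p − 5(1−p), giving p = 7/23.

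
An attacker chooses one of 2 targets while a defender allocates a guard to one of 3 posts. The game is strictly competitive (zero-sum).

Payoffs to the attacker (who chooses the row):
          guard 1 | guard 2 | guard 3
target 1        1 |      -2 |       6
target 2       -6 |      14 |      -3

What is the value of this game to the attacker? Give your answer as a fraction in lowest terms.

2/23

Column guard 3 is strictly dominated by guard 1 for the defender (it gives the attacker more in every row).
The remaining 2×2 game on (target 1, target 2) × (guard 1, guard 2) has no saddle point. Let the attacker play target 1 with probability p; indifference gives p − 6(1−p) = −2p + 14(1−p), so p = 20/23.
Similarly the defender's optimal q on guard 1 is 16/23, and the value is 1·(16/23) + (-2)·(7/23) = 2/23.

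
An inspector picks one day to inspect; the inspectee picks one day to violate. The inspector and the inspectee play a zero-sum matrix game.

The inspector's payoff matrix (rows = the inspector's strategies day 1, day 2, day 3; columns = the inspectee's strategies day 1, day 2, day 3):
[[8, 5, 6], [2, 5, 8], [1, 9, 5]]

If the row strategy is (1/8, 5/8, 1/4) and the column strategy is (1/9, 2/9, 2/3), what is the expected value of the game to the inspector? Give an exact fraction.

Against (1/9, 2/9, 2/3), each row's expected payoff is day 1: 6; day 2: 20/3; day 3: 49/9.
Taking the (1/8, 5/8, 1/4)-weighted average: (1/8)·(6) + (5/8)·(20/3) + (1/4)·(49/9) = 113/18.

113/18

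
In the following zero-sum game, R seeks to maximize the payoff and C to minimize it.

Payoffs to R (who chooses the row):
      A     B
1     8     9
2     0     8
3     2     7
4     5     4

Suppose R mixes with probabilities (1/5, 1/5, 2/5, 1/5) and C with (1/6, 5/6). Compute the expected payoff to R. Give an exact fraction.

32/5

Against (1/6, 5/6), each row's expected payoff is 1: 53/6; 2: 20/3; 3: 37/6; 4: 25/6.
Taking the (1/5, 1/5, 2/5, 1/5)-weighted average: (1/5)·(53/6) + (1/5)·(20/3) + (2/5)·(37/6) + (1/5)·(25/6) = 32/5.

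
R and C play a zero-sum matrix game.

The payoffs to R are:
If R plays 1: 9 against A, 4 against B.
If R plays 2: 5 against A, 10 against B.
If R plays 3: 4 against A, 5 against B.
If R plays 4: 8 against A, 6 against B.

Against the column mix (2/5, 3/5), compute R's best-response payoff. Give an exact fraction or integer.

8

1: (9)·(2/5) + (4)·(3/5) = 6.
2: (5)·(2/5) + (10)·(3/5) = 8.
3: (4)·(2/5) + (5)·(3/5) = 23/5.
4: (8)·(2/5) + (6)·(3/5) = 34/5.
The best pure response is 2 with expected payoff 8.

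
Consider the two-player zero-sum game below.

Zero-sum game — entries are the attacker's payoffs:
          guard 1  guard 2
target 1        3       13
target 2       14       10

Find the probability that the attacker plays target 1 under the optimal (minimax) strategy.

2/7

Row minima are 3 and 10, so the attacker's maximin is 10; column maxima are 14 and 13, so the defender's minimax is 13. These differ, so the equilibrium is in mixed strategies.
Let the attacker play target 1 with probability p. The defender is indifferent when 3p + 14(1−p) = 13p + 10(1−p), giving p = 2/7.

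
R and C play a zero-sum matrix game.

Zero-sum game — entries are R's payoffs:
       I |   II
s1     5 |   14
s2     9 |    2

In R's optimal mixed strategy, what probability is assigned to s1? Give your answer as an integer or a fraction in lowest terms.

7/16

Row minima are 5 and 2, so R's maximin is 5; column maxima are 9 and 14, so C's minimax is 9. These differ, so the equilibrium is in mixed strategies.
Let R play s1 with probability p. C is indifferent when 5p + 9(1−p) = 14p + 2(1−p), giving p = 7/16.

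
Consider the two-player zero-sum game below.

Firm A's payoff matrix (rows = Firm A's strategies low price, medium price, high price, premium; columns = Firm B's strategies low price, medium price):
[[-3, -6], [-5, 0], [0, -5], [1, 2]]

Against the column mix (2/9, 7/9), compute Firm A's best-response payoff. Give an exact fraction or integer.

16/9

low price: (-3)·(2/9) + (-6)·(7/9) = -16/3.
medium price: (-5)·(2/9) + (0)·(7/9) = -10/9.
high price: (0)·(2/9) + (-5)·(7/9) = -35/9.
premium: (1)·(2/9) + (2)·(7/9) = 16/9.
The best pure response is premium with expected payoff 16/9.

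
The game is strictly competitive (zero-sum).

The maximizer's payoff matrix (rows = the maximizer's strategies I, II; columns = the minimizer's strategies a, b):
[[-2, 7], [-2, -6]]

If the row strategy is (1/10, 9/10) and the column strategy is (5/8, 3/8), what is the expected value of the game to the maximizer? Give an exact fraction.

-241/80

Against (5/8, 3/8), each row's expected payoff is I: 11/8; II: -7/2.
Taking the (1/10, 9/10)-weighted average: (1/10)·(11/8) + (9/10)·(-7/2) = -241/80.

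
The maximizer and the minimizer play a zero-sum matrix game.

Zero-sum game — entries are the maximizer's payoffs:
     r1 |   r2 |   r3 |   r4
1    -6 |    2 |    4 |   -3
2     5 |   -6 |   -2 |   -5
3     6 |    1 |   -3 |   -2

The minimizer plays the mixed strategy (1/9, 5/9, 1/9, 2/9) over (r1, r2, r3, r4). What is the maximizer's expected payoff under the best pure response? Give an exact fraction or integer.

1: (-6)·(1/9) + (2)·(5/9) + (4)·(1/9) + (-3)·(2/9) = 2/9.
2: (5)·(1/9) + (-6)·(5/9) + (-2)·(1/9) + (-5)·(2/9) = -37/9.
3: (6)·(1/9) + (1)·(5/9) + (-3)·(1/9) + (-2)·(2/9) = 4/9.
The best pure response is 3 with expected payoff 4/9.

4/9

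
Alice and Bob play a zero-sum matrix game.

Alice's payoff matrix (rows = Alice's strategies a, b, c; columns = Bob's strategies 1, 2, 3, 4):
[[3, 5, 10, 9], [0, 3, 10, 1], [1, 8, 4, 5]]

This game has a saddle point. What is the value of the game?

3

Row minima: 3, 0, 1 → Alice's maximin is 3.
Column maxima: 3, 8, 10, 9 → Bob's minimax is 3.
They coincide at (a, 1), so the value is 3.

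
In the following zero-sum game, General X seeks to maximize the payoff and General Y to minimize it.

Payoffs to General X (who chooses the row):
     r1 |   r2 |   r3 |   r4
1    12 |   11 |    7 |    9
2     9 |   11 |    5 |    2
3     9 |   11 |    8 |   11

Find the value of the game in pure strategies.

Row minima: 7, 2, 8 → General X's maximin is 8.
Column maxima: 12, 11, 8, 11 → General Y's minimax is 8.
They coincide at (3, r3), so the value is 8.

8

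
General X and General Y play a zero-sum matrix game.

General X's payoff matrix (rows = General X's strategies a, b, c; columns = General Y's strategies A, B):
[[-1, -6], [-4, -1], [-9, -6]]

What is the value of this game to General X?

-23/8

Row c is strictly dominated by row b, so General X never plays it.
The remaining 2×2 game on (a, b) × (A, B) has no saddle point. Let General X play a with probability p; indifference gives −p − 4(1−p) = −6p − (1−p), so p = 3/8.
Similarly General Y's optimal q on A is 5/8, and the value is -1·(5/8) + (-6)·(3/8) = -23/8.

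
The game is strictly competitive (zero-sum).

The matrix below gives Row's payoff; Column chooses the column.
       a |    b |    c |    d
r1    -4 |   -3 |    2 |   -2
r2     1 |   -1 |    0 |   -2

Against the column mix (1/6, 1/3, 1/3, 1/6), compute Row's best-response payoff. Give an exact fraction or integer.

-1/2

r1: (-4)·(1/6) + (-3)·(1/3) + (2)·(1/3) + (-2)·(1/6) = -4/3.
r2: (1)·(1/6) + (-1)·(1/3) + (0)·(1/3) + (-2)·(1/6) = -1/2.
The best pure response is r2 with expected payoff -1/2.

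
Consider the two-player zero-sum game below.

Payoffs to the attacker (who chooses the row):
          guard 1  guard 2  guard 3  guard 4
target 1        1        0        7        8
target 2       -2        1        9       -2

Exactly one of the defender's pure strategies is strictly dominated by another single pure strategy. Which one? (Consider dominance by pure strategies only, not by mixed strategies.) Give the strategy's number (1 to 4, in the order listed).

The defender prefers columns that give the attacker less. Compare guard 3 with guard 1: 1 < 7, -2 < 9.
So guard 1 strictly dominates guard 3 for the defender; guard 3 is strictly dominated.

3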